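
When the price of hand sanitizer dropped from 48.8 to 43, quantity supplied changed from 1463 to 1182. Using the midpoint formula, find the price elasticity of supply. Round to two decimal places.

%Δq = (1182 − 1463)/[(1463 + 1182)/2] = -281/1322.5 ≈ -0.2125.
%Δp = (43 − 48.8)/[(48.8 + 43)/2] = -5.8/45.9 ≈ -0.1264.
Arc elasticity E = %Δq/%Δp ≈ -0.2125/-0.1264 ≈ 1.68.
|E| > 1: supply is elastic over this range.

1.68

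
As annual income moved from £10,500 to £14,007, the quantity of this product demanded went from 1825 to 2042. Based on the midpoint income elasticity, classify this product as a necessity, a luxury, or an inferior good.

%ΔQ = (2042 − 1825)/[(1825+2042)/2] = 217/1933.5 ≈ 0.1122.
%ΔI = (14,007 − 10,500)/[(10,500+14,007)/2] = 3507/12253.5 ≈ 0.2862.
E_I = %ΔQ/%ΔI ≈ 0.392.
E_I ∈ (0,1): normal good (necessity).

necessity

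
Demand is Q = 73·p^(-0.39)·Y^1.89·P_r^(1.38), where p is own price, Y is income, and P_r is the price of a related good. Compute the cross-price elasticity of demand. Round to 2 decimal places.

1.38

For a Cobb–Douglas (constant-elasticity) form Q = A·P_r^α·…, the elasticity with respect to P_r equals the exponent α at every point.
Here the exponent on P_r is 1.38, so the cross-price elasticity of demand is 1.38.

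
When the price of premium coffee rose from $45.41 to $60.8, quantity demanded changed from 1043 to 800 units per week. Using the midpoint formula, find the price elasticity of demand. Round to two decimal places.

-0.91

%Δq = (800 − 1043)/[(1043 + 800)/2] = -243/921.5 ≈ -0.2637.
%ΔP = (60.8 − 45.41)/[(45.41 + 60.8)/2] = 15.39/53.105 ≈ 0.2898.
Arc elasticity E = %Δq/%ΔP ≈ -0.2637/0.2898 ≈ -0.91.
|E| < 1: demand is inelastic over this range.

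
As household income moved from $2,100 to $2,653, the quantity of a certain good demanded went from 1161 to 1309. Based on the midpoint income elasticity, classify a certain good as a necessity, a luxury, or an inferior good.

necessity

%ΔQ = (1309 − 1161)/[(1161+1309)/2] = 148/1235 ≈ 0.1198.
%ΔI = (2,653 − 2,100)/[(2,100+2,653)/2] = 553/2376.5 ≈ 0.2327.
E_I = %ΔQ/%ΔI ≈ 0.515.
E_I ∈ (0,1): normal good (necessity).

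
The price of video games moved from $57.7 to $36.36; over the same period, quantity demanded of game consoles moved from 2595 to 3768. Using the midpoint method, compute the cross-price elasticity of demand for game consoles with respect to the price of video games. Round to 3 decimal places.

-0.813

%ΔQ_x = (3768 − 2595)/[(2595+3768)/2] = 1173/3181.5 ≈ 0.3687.
%ΔP_y = (36.36 − 57.7)/[(57.7+36.36)/2] ≈ -0.4538.
E_xy = 0.3687/-0.4538 ≈ -0.813.
E_xy < 0, so game consoles and video games are complements.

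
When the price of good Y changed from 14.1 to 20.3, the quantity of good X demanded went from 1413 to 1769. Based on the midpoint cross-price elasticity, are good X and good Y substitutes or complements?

%ΔQ_x = (1769 − 1413)/[(1413+1769)/2] = 356/1591 ≈ 0.2238.
%ΔP_y = (20.3 − 14.1)/[(14.1+20.3)/2] ≈ 0.3605.
E_xy = 0.2238/0.3605 ≈ 0.621.
E_xy > 0, so the goods are substitutes.

substitutes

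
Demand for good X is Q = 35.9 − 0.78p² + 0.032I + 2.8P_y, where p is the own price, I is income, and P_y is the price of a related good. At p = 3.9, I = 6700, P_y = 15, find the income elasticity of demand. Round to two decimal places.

0.76

At the given point, Q = 35.9 − 0.78(3.9)² + 0.032(6700) + 2.8(15) = 35.9 − 11.8638 + 214.4 + 42 = 280.4362.
∂Q/∂I = +0.032, so E_I = 0.032·(6700/280.4362) ≈ 0.76.
E_I ∈ (0,1): normal good (necessity).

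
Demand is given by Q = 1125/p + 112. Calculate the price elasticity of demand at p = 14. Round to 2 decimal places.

At p = 14, Q = 192.3571.
dQ/dp = −1125/p² = −5.7398.
Point elasticity E = (dQ/dp)·(p/Q) = -5.7398 × 14/192.3571 ≈ -0.42.
|E| < 1, so demand is inelastic at this price.

-0.42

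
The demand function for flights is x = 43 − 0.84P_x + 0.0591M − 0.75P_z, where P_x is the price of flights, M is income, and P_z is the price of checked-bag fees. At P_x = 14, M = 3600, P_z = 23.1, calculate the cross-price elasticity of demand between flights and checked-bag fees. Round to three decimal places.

Evaluating quantity at (P_x, M, P_z) gives x = 43 − 0.84(14) + 0.0591(3600) − 0.75(23.1) = 43 − 11.76 + 212.76 − 17.325 = 226.675.
∂x/∂P_z = −0.75, so E_xy = -0.75·(23.1/226.675) ≈ -0.076.
E_xy < 0: the goods are complements.

-0.076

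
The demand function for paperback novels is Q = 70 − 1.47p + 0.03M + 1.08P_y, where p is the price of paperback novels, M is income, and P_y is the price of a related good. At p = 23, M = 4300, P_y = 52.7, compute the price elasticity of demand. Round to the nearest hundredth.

First evaluate Q: 70 − 1.47(23) + 0.03(4300) + 1.08(52.7) = 70 − 33.81 + 129 + 56.916 = 222.106.
∂Q/∂p = −1.47, so E_p = (−1.47)·(23/222.106) ≈ -0.15.
|E_p| < 1: demand is inelastic.

-0.15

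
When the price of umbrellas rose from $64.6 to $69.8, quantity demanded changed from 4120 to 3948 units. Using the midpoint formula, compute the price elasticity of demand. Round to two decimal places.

%Δq = (3948 − 4120)/[(4120 + 3948)/2] = -172/4034 ≈ -0.0426.
%Δp = (69.8 − 64.6)/[(64.6 + 69.8)/2] = 5.2/67.2 ≈ 0.0774.
Arc elasticity E = %Δq/%Δp ≈ -0.0426/0.0774 ≈ -0.55.
|E| < 1: demand is inelastic over this range.

-0.55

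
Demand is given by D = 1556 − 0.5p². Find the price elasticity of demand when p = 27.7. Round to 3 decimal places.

At p = 27.7, D = 1172.355.
dD/dp = −2·0.5·p = −27.7.
Point elasticity E = (dD/dp)·(p/D) = -27.7 × 27.7/1172.355 ≈ -0.654.
|E| < 1, so demand is inelastic at this price.

-0.654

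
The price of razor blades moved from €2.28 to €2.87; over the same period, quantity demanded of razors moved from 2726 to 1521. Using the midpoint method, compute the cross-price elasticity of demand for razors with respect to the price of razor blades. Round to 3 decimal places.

-2.477

%ΔQ_x = (1521 − 2726)/[(2726+1521)/2] = -1205/2123.5 ≈ -0.5675.
%ΔP_y = (2.87 − 2.28)/[(2.28+2.87)/2] ≈ 0.2291.
E_xy = -0.5675/0.2291 ≈ -2.477.
E_xy < 0, so razors and razor blades are complements.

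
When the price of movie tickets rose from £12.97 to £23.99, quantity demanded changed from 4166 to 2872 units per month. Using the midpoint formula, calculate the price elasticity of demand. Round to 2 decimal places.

%Δq = (2872 − 4166)/[(4166 + 2872)/2] = -1294/3519 ≈ -0.3677.
%Δp = (23.99 − 12.97)/[(12.97 + 23.99)/2] = 11.02/18.48 ≈ 0.5963.
Arc elasticity E = %Δq/%Δp ≈ -0.3677/0.5963 ≈ -0.62.
|E| < 1: demand is inelastic over this range.

-0.62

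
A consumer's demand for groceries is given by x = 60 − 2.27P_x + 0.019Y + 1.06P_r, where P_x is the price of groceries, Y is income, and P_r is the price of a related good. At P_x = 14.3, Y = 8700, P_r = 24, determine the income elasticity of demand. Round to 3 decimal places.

0.757

x = 60 − 2.27(14.3) + 0.019(8700) + 1.06(24) = 60 − 32.461 + 165.3 + 25.44 = 218.279.
∂x/∂Y = +0.019, so E_I = 0.019·(8700/218.279) ≈ 0.757.
E_I ∈ (0,1): normal good (necessity).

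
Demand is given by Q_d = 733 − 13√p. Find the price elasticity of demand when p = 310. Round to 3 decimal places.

At p = 310, Q_d = 504.1114.
dQ_d/dp = −13/(2√p) = −13/(2·17.6068).
Point elasticity E = (dQ_d/dp)·(p/Q_d) = -0.3692 × 310/504.1114 ≈ -0.227.
|E| < 1, so demand is inelastic at this price.

-0.227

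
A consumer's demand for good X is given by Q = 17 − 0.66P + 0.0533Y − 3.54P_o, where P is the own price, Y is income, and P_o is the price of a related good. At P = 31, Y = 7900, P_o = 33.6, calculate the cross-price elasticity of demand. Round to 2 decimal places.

At the given point, Q = 17 − 0.66(31) + 0.0533(7900) − 3.54(33.6) = 17 − 20.46 + 421.07 − 118.944 = 298.666.
∂Q/∂P_o = −3.54, so E_xy = -3.54·(33.6/298.666) ≈ -0.40.
E_xy < 0: the goods are complements.

-0.40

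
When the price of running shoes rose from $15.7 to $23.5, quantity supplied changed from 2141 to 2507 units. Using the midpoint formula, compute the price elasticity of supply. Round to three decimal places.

%Δq = (2507 − 2141)/[(2141 + 2507)/2] = 366/2324 ≈ 0.1575.
%ΔP = (23.5 − 15.7)/[(15.7 + 23.5)/2] = 7.8/19.6 ≈ 0.3980.
Arc elasticity E = %Δq/%ΔP ≈ 0.1575/0.3980 ≈ 0.396.
|E| < 1: supply is inelastic over this range.

0.396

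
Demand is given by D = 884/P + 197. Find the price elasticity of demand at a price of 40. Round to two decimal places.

-0.10

At P = 40, D = 219.1.
dD/dP = −884/P² = −0.5525.
Point elasticity E = (dD/dP)·(P/D) = -0.5525 × 40/219.1 ≈ -0.10.
|E| < 1, so demand is inelastic at this price.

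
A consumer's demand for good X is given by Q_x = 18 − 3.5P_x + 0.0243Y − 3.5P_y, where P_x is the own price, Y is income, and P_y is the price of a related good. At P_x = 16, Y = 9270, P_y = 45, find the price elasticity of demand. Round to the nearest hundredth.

-1.88

Q_x = 18 − 3.5(16) + 0.0243(9270) − 3.5(45) = 18 − 56 + 225.261 − 157.5 = 29.761.
∂Q_x/∂P_x = −3.5, so E_p = (−3.5)·(16/29.761) ≈ -1.88.
|E_p| > 1: demand is elastic.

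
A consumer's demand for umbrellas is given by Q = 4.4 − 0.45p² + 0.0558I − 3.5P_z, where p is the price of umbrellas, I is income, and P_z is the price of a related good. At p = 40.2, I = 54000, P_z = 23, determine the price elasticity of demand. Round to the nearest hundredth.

Evaluating quantity at (p, I, P_z) gives Q = 4.4 − 0.45(40.2)² + 0.0558(54000) − 3.5(23) = 4.4 − 727.218 + 3013.2 − 80.5 = 2209.882.
∂Q/∂p = −2·0.45·p = -36.18, so E_p = -36.18·(40.2/2209.882) ≈ -0.66.
|E_p| < 1: demand is inelastic.

-0.66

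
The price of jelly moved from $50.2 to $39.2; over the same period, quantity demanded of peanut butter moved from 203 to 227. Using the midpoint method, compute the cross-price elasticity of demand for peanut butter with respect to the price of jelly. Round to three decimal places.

%ΔQ_x = (227 − 203)/[(203+227)/2] = 24/215 ≈ 0.1116.
%ΔP_y = (39.2 − 50.2)/[(50.2+39.2)/2] ≈ -0.2461.
E_xy = 0.1116/-0.2461 ≈ -0.454.
E_xy < 0, so peanut butter and jelly are complements.

-0.454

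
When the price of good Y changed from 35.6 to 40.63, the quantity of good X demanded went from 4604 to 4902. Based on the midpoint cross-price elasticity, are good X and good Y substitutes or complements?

%ΔQ_x = (4902 − 4604)/[(4604+4902)/2] = 298/4753 ≈ 0.0627.
%ΔP_y = (40.63 − 35.6)/[(35.6+40.63)/2] ≈ 0.1320.
E_xy = 0.0627/0.1320 ≈ 0.475.
E_xy > 0, so the goods are substitutes.

substitutes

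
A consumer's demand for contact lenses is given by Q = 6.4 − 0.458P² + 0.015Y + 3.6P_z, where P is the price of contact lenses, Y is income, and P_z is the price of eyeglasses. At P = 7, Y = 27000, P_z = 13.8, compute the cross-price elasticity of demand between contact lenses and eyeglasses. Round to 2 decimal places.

Q = 6.4 − 0.458(7)² + 0.015(27000) + 3.6(13.8) = 6.4 − 22.442 + 405 + 49.68 = 438.638.
∂Q/∂P_z = +3.6, so E_xy = 3.6·(13.8/438.638) ≈ 0.11.
E_xy > 0: the goods are substitutes.

0.11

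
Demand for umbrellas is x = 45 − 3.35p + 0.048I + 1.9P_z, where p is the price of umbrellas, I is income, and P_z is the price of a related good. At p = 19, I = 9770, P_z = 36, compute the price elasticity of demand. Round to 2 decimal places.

x = 45 − 3.35(19) + 0.048(9770) + 1.9(36) = 45 − 63.65 + 468.96 + 68.4 = 518.71.
∂x/∂p = −3.35, so E_p = (−3.35)·(19/518.71) ≈ -0.12.
|E_p| < 1: demand is inelastic.

-0.12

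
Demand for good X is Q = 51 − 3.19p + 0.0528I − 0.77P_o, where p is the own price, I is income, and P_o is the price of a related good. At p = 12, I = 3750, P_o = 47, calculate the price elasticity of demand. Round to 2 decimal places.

Evaluating quantity at (p, I, P_o) gives Q = 51 − 3.19(12) + 0.0528(3750) − 0.77(47) = 51 − 38.28 + 198 − 36.19 = 174.53.
∂Q/∂p = −3.19, so E_p = (−3.19)·(12/174.53) ≈ -0.22.
|E_p| < 1: demand is inelastic.

-0.22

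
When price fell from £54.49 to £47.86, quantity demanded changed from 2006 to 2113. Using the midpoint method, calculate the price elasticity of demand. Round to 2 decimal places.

-0.40

%Δq = (2113 − 2006)/[(2006 + 2113)/2] = 107/2059.5 ≈ 0.0520.
%ΔP = (47.86 − 54.49)/[(54.49 + 47.86)/2] = -6.63/51.175 ≈ -0.1296.
Arc elasticity E = %Δq/%ΔP ≈ 0.0520/-0.1296 ≈ -0.40.
|E| < 1: demand is inelastic over this range.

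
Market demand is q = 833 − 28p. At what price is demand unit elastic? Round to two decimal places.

For linear demand q = a − bp, E = −bp/(a − bp). |E| = 1 ⇒ bp = a − bp ⇒ p = a/(2b).
p = 833/(2·28) ≈ 14.88.

14.88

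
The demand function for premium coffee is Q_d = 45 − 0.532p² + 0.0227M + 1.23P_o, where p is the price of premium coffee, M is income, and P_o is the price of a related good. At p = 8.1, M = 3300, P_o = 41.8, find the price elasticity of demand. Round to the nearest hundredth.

Substituting, Q_d = 45 − 0.532(8.1)² + 0.0227(3300) + 1.23(41.8) = 45 − 34.9045 + 74.91 + 51.414 = 136.4195.
∂Q_d/∂p = −2·0.532·p = -8.6184, so E_p = -8.6184·(8.1/136.4195) ≈ -0.51.
|E_p| < 1: demand is inelastic.

-0.51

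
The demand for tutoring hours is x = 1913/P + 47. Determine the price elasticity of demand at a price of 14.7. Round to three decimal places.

-0.735

At P = 14.7, x = 177.1361.
dx/dP = −1913/P² = −8.8528.
Point elasticity E = (dx/dP)·(P/x) = -8.8528 × 14.7/177.1361 ≈ -0.735.
|E| < 1, so demand is inelastic at this price.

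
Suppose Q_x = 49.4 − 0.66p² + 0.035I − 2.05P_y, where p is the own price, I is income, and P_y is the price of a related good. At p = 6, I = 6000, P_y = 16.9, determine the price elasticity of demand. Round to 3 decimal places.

-0.236

Evaluating quantity at (p, I, P_y) gives Q_x = 49.4 − 0.66(6)² + 0.035(6000) − 2.05(16.9) = 49.4 − 23.76 + 210 − 34.645 = 200.995.
∂Q_x/∂p = −2·0.66·p = -7.92, so E_p = -7.92·(6/200.995) ≈ -0.236.
|E_p| < 1: demand is inelastic.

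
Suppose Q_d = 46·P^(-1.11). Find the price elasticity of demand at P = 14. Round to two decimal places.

-1.11

For a Cobb–Douglas (constant-elasticity) form Q_d = A·P^α·…, the elasticity with respect to P equals the exponent α at every point.
Here the exponent on P is -1.11, so the price elasticity of demand is -1.11.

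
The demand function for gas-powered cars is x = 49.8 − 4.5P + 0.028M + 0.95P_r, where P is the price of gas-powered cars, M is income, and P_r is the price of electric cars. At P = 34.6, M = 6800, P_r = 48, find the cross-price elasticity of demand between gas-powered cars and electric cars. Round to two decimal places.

0.35

Evaluating quantity at (P, M, P_r) gives x = 49.8 − 4.5(34.6) + 0.028(6800) + 0.95(48) = 49.8 − 155.7 + 190.4 + 45.6 = 130.1.
∂x/∂P_r = +0.95, so E_xy = 0.95·(48/130.1) ≈ 0.35.
E_xy > 0: the goods are substitutes.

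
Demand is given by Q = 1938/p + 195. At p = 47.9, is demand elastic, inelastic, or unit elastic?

inelastic

At p = 47.9, Q = 235.4593.
dQ/dp = −1938/p² = −0.8447.
Point elasticity E = (dQ/dp)·(p/Q) = -0.8447 × 47.9/235.4593 ≈ -0.172.
|E| ≈ 0.172 < 1, so demand is inelastic.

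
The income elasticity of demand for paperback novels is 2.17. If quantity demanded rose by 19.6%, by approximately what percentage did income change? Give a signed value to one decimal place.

%ΔQ ≈ E × %ΔI ⇒ %ΔI = %ΔQ / E = (19.6%)/(2.17) ≈ 9.0%.

9.0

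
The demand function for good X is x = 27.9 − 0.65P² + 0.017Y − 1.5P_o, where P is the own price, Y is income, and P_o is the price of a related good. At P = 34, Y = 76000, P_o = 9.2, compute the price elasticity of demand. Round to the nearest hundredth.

Substituting, x = 27.9 − 0.65(34)² + 0.017(76000) − 1.5(9.2) = 27.9 − 751.4 + 1292 − 13.8 = 554.7.
∂x/∂P = −2·0.65·P = -44.2, so E_p = -44.2·(34/554.7) ≈ -2.71.
|E_p| > 1: demand is elastic.

-2.71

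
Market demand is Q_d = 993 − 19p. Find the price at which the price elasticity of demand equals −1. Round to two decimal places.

For linear demand Q_d = a − bp, E = −bp/(a − bp). |E| = 1 ⇒ bp = a − bp ⇒ p = a/(2b).
p = 993/(2·19) ≈ 26.13.

26.13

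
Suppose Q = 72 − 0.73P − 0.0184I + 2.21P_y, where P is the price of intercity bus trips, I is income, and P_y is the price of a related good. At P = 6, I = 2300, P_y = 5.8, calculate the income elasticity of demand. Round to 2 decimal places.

-1.11

First evaluate Q: 72 − 0.73(6) − 0.0184(2300) + 2.21(5.8) = 72 − 4.38 − 42.32 + 12.818 = 38.118.
∂Q/∂I = −0.0184, so E_I = -0.0184·(2300/38.118) ≈ -1.11.
E_I < 0: inferior good.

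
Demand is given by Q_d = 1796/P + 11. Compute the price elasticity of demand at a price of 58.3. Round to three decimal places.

-0.737

At P = 58.3, Q_d = 41.8062.
dQ_d/dP = −1796/P² = −0.5284.
Point elasticity E = (dQ_d/dP)·(P/Q_d) = -0.5284 × 58.3/41.8062 ≈ -0.737.
|E| < 1, so demand is inelastic at this price.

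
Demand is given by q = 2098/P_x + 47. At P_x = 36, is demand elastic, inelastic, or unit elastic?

At P_x = 36, q = 105.2778.
dq/dP_x = −2098/P_x² = −1.6188.
Point elasticity E = (dq/dP_x)·(P_x/q) = -1.6188 × 36/105.2778 ≈ -0.554.
|E| ≈ 0.554 < 1, so demand is inelastic.

inelastic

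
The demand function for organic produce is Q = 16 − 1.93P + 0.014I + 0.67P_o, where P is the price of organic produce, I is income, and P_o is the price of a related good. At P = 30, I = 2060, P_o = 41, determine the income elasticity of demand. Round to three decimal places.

Evaluating quantity at (P, I, P_o) gives Q = 16 − 1.93(30) + 0.014(2060) + 0.67(41) = 16 − 57.9 + 28.84 + 27.47 = 14.41.
∂Q/∂I = +0.014, so E_I = 0.014·(2060/14.41) ≈ 2.001.
E_I > 1: normal good (luxury).

2.001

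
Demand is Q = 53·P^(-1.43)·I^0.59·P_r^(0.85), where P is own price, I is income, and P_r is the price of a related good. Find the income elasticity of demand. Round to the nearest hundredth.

For a Cobb–Douglas (constant-elasticity) form Q = A·I^α·…, the elasticity with respect to I equals the exponent α at every point.
Here the exponent on I is 0.59, so the income elasticity of demand is 0.59.

0.59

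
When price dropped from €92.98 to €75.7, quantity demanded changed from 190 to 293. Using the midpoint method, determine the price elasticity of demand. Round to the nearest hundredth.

%ΔQ = (293 − 190)/[(190 + 293)/2] = 103/241.5 ≈ 0.4265.
%Δp = (75.7 − 92.98)/[(92.98 + 75.7)/2] = -17.28/84.34 ≈ -0.2049.
Arc elasticity E = %ΔQ/%Δp ≈ 0.4265/-0.2049 ≈ -2.08.
|E| > 1: demand is elastic over this range.

-2.08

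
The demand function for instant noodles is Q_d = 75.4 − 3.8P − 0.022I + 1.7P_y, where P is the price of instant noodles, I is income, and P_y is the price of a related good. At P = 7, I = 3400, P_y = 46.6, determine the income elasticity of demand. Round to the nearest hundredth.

-1.41

Substituting, Q_d = 75.4 − 3.8(7) − 0.022(3400) + 1.7(46.6) = 75.4 − 26.6 − 74.8 + 79.22 = 53.22.
∂Q_d/∂I = −0.022, so E_I = -0.022·(3400/53.22) ≈ -1.41.
E_I < 0: inferior good.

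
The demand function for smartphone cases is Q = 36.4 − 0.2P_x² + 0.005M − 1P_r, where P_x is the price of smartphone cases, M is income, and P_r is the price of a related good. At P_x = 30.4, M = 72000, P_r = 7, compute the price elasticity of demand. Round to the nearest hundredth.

-1.81

Evaluating quantity at (P_x, M, P_r) gives Q = 36.4 − 0.2(30.4)² + 0.005(72000) − 1(7) = 36.4 − 184.832 + 360 − 7 = 204.568.
∂Q/∂P_x = −2·0.2·P_x = -12.16, so E_p = -12.16·(30.4/204.568) ≈ -1.81.
|E_p| > 1: demand is elastic.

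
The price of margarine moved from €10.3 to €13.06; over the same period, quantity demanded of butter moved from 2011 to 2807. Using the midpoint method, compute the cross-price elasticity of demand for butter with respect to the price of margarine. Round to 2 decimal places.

1.40

%ΔQ_x = (2807 − 2011)/[(2011+2807)/2] = 796/2409 ≈ 0.3304.
%ΔP_y = (13.06 − 10.3)/[(10.3+13.06)/2] ≈ 0.2363.
E_xy = 0.3304/0.2363 ≈ 1.40.
E_xy > 0, so butter and margarine are substitutes.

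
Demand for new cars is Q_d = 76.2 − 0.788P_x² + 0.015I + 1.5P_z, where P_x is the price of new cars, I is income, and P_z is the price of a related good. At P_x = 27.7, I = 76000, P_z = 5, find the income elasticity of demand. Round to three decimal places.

Q_d = 76.2 − 0.788(27.7)² + 0.015(76000) + 1.5(5) = 76.2 − 604.6245 + 1140 + 7.5 = 619.0755.
∂Q_d/∂I = +0.015, so E_I = 0.015·(76000/619.0755) ≈ 1.841.
E_I > 1: normal good (luxury).

1.841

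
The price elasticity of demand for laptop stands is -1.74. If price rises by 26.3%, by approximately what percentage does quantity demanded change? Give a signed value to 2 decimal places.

-45.76

%ΔQ ≈ E × %ΔP = (-1.74) × (26.3%) ≈ -45.76%.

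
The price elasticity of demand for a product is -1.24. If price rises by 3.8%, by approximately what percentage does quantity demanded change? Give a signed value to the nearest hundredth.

%ΔQ ≈ E × %ΔP = (-1.24) × (3.8%) ≈ -4.71%.

-4.71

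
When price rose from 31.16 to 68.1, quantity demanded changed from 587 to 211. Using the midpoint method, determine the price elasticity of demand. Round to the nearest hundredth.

-1.27

%Δq = (211 − 587)/[(587 + 211)/2] = -376/399 ≈ -0.9424.
%ΔP = (68.1 − 31.16)/[(31.16 + 68.1)/2] = 36.94/49.63 ≈ 0.7443.
Arc elasticity E = %Δq/%ΔP ≈ -0.9424/0.7443 ≈ -1.27.
|E| > 1: demand is elastic over this range.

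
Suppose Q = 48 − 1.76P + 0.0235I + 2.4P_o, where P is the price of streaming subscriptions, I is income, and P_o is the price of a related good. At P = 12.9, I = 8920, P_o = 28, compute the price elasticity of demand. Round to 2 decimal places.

Q = 48 − 1.76(12.9) + 0.0235(8920) + 2.4(28) = 48 − 22.704 + 209.62 + 67.2 = 302.116.
∂Q/∂P = −1.76, so E_p = (−1.76)·(12.9/302.116) ≈ -0.08.
|E_p| < 1: demand is inelastic.

-0.08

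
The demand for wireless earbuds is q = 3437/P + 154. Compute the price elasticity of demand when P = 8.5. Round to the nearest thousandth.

At P = 8.5, q = 558.3529.
dq/dP = −3437/P² = −47.5709.
Point elasticity E = (dq/dP)·(P/q) = -47.5709 × 8.5/558.3529 ≈ -0.724.
|E| < 1, so demand is inelastic at this price.

-0.724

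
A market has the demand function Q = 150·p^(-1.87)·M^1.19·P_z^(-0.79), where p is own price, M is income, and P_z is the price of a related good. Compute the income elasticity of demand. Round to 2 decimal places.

1.19

For a Cobb–Douglas (constant-elasticity) form Q = A·M^α·…, the elasticity with respect to M equals the exponent α at every point.
Here the exponent on M is 1.19, so the income elasticity of demand is 1.19.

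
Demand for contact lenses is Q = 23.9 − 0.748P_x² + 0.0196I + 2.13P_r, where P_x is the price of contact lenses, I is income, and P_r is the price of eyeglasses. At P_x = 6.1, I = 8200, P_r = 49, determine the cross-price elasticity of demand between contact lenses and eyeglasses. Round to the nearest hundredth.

Q = 23.9 − 0.748(6.1)² + 0.0196(8200) + 2.13(49) = 23.9 − 27.8331 + 160.72 + 104.37 = 261.1569.
∂Q/∂P_r = +2.13, so E_xy = 2.13·(49/261.1569) ≈ 0.40.
E_xy > 0: the goods are substitutes.

0.40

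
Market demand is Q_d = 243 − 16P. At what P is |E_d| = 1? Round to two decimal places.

7.59

For linear demand Q_d = a − bP, E = −bP/(a − bP). |E| = 1 ⇒ bP = a − bP ⇒ P = a/(2b).
P = 243/(2·16) ≈ 7.59.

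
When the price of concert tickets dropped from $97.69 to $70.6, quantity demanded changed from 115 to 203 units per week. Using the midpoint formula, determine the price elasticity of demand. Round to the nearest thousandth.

-1.719

%Δq = (203 − 115)/[(115 + 203)/2] = 88/159 ≈ 0.5535.
%ΔP = (70.6 − 97.69)/[(97.69 + 70.6)/2] = -27.09/84.145 ≈ -0.3219.
Arc elasticity E = %Δq/%ΔP ≈ 0.5535/-0.3219 ≈ -1.719.
|E| > 1: demand is elastic over this range.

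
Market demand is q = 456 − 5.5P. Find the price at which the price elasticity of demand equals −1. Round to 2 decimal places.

For linear demand q = a − bP, E = −bP/(a − bP). |E| = 1 ⇒ bP = a − bP ⇒ P = a/(2b).
P = 456/(2·5.5) ≈ 41.45.

41.45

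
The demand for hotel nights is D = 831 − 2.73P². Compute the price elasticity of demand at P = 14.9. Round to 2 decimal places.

-5.39

At P = 14.9, D = 224.9127.
dD/dP = −2·2.73·P = −81.354.
Point elasticity E = (dD/dP)·(P/D) = -81.354 × 14.9/224.9127 ≈ -5.39.
|E| > 1, so demand is elastic at this price.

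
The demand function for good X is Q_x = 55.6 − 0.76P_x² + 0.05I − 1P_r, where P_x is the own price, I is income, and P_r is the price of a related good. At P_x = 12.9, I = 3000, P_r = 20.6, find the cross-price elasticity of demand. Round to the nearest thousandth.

First evaluate Q_x: 55.6 − 0.76(12.9)² + 0.05(3000) − 1(20.6) = 55.6 − 126.4716 + 150 − 20.6 = 58.5284.
∂Q_x/∂P_r = −1, so E_xy = -1·(20.6/58.5284) ≈ -0.352.
E_xy < 0: the goods are complements.

-0.352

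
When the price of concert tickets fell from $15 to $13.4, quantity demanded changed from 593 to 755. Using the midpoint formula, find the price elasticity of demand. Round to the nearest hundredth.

-2.13

%ΔQ = (755 − 593)/[(593 + 755)/2] = 162/674 ≈ 0.2404.
%Δp = (13.4 − 15)/[(15 + 13.4)/2] = -1.6/14.2 ≈ -0.1127.
Arc elasticity E = %ΔQ/%Δp ≈ 0.2404/-0.1127 ≈ -2.13.
|E| > 1: demand is elastic over this range.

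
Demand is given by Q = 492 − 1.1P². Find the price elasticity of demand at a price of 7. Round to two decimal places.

At P = 7, Q = 438.1.
dQ/dP = −2·1.1·P = −15.4.
Point elasticity E = (dQ/dP)·(P/Q) = -15.4 × 7/438.1 ≈ -0.25.
|E| < 1, so demand is inelastic at this price.

-0.25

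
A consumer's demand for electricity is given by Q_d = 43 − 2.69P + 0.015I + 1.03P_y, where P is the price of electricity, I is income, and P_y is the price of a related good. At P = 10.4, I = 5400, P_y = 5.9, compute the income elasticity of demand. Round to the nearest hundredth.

Substituting, Q_d = 43 − 2.69(10.4) + 0.015(5400) + 1.03(5.9) = 43 − 27.976 + 81 + 6.077 = 102.101.
∂Q_d/∂I = +0.015, so E_I = 0.015·(5400/102.101) ≈ 0.79.
E_I ∈ (0,1): normal good (necessity).

0.79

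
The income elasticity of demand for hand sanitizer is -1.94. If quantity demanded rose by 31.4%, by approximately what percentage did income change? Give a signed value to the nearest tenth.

%ΔQ ≈ E × %ΔI ⇒ %ΔI = %ΔQ / E = (31.4%)/(-1.94) ≈ -16.2%.

-16.2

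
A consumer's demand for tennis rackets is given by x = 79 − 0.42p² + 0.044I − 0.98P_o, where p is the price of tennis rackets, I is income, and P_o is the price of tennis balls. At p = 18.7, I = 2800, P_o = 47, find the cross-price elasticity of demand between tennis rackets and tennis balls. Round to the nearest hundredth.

-4.97

At the given point, x = 79 − 0.42(18.7)² + 0.044(2800) − 0.98(47) = 79 − 146.8698 + 123.2 − 46.06 = 9.2702.
∂x/∂P_o = −0.98, so E_xy = -0.98·(47/9.2702) ≈ -4.97.
E_xy < 0: the goods are complements.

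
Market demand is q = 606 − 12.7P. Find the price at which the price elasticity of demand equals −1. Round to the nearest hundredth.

For linear demand q = a − bP, E = −bP/(a − bP). |E| = 1 ⇒ bP = a − bP ⇒ P = a/(2b).
P = 606/(2·12.7) ≈ 23.86.

23.86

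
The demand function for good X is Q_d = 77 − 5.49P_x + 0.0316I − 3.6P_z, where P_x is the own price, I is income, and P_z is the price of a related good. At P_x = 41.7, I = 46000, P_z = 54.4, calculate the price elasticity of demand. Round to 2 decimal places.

-0.21

Substituting, Q_d = 77 − 5.49(41.7) + 0.0316(46000) − 3.6(54.4) = 77 − 228.933 + 1453.6 − 195.84 = 1105.827.
∂Q_d/∂P_x = −5.49, so E_p = (−5.49)·(41.7/1105.827) ≈ -0.21.
|E_p| < 1: demand is inelastic.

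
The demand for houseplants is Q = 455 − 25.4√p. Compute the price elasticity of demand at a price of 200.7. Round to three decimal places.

-1.891

At p = 200.7, Q = 95.1617.
dQ/dp = −25.4/(2√p) = −25.4/(2·14.1669).
Point elasticity E = (dQ/dp)·(p/Q) = -0.8965 × 200.7/95.1617 ≈ -1.891.
|E| > 1, so demand is elastic at this price.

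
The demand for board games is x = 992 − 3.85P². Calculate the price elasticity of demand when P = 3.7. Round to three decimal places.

At P = 3.7, x = 939.2935.
dx/dP = −2·3.85·P = −28.49.
Point elasticity E = (dx/dP)·(P/x) = -28.49 × 3.7/939.2935 ≈ -0.112.
|E| < 1, so demand is inelastic at this price.

-0.112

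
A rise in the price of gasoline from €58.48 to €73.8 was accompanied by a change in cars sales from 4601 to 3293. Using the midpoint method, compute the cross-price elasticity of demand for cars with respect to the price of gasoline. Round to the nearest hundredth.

-1.43

%ΔQ_x = (3293 − 4601)/[(4601+3293)/2] = -1308/3947 ≈ -0.3314.
%ΔP_y = (73.8 − 58.48)/[(58.48+73.8)/2] ≈ 0.2316.
E_xy = -0.3314/0.2316 ≈ -1.43.
E_xy < 0, so cars and gasoline are complements.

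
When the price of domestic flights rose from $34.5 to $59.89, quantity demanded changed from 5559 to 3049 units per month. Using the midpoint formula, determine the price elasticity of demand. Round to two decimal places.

-1.08

%Δq = (3049 − 5559)/[(5559 + 3049)/2] = -2510/4304 ≈ -0.5832.
%ΔP = (59.89 − 34.5)/[(34.5 + 59.89)/2] = 25.39/47.195 ≈ 0.5380.
Arc elasticity E = %Δq/%ΔP ≈ -0.5832/0.5380 ≈ -1.08.
|E| > 1: demand is elastic over this range.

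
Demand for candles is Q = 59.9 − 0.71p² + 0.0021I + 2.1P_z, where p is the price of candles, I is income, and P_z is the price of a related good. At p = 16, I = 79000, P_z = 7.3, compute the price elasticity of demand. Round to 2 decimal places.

-6.12

First evaluate Q: 59.9 − 0.71(16)² + 0.0021(79000) + 2.1(7.3) = 59.9 − 181.76 + 165.9 + 15.33 = 59.37.
∂Q/∂p = −2·0.71·p = -22.72, so E_p = -22.72·(16/59.37) ≈ -6.12.
|E_p| > 1: demand is elastic.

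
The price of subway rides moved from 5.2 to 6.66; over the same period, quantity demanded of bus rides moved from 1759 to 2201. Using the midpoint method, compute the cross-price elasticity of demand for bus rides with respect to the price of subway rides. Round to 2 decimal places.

%ΔQ_x = (2201 − 1759)/[(1759+2201)/2] = 442/1980 ≈ 0.2232.
%ΔP_y = (6.66 − 5.2)/[(5.2+6.66)/2] ≈ 0.2462.
E_xy = 0.2232/0.2462 ≈ 0.91.
E_xy > 0, so bus rides and subway rides are substitutes.

0.91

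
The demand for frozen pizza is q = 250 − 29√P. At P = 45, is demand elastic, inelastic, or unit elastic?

elastic

At P = 45, q = 55.4621.
dq/dP = −29/(2√P) = −29/(2·6.7082).
Point elasticity E = (dq/dP)·(P/q) = -2.1615 × 45/55.4621 ≈ -1.754.
|E| ≈ 1.754 > 1, so demand is elastic.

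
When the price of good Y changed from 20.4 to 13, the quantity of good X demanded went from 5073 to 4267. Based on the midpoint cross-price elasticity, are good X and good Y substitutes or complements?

%ΔQ_x = (4267 − 5073)/[(5073+4267)/2] = -806/4670 ≈ -0.1726.
%ΔP_y = (13 − 20.4)/[(20.4+13)/2] ≈ -0.4431.
E_xy = -0.1726/-0.4431 ≈ 0.389.
E_xy > 0, so the goods are substitutes.

substitutes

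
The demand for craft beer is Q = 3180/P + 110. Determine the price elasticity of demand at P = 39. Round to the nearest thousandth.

At P = 39, Q = 191.5385.
dQ/dP = −3180/P² = −2.0907.
Point elasticity E = (dQ/dP)·(P/Q) = -2.0907 × 39/191.5385 ≈ -0.426.
|E| < 1, so demand is inelastic at this price.

-0.426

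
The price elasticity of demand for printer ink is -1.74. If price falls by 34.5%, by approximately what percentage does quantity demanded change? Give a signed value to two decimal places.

%ΔQ ≈ E × %ΔP = (-1.74) × (-34.5%) = 60.03%.

60.03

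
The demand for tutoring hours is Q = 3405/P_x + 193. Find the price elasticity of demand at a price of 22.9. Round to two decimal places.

-0.44

At P_x = 22.9, Q = 341.69.
dQ/dP_x = −3405/P_x² = −6.493.
Point elasticity E = (dQ/dP_x)·(P_x/Q) = -6.493 × 22.9/341.69 ≈ -0.44.
|E| < 1, so demand is inelastic at this price.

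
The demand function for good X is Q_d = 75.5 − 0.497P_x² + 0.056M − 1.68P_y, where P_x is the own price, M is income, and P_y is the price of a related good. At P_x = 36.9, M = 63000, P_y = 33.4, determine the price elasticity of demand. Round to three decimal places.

-0.471

At the given point, Q_d = 75.5 − 0.497(36.9)² + 0.056(63000) − 1.68(33.4) = 75.5 − 676.7202 + 3528 − 56.112 = 2870.6678.
∂Q_d/∂P_x = −2·0.497·P_x = -36.6786, so E_p = -36.6786·(36.9/2870.6678) ≈ -0.471.
|E_p| < 1: demand is inelastic.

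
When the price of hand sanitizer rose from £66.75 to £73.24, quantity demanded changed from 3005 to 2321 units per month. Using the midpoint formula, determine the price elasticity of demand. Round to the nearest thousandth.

%Δq = (2321 − 3005)/[(3005 + 2321)/2] = -684/2663 ≈ -0.2569.
%ΔP = (73.24 − 66.75)/[(66.75 + 73.24)/2] = 6.49/69.995 ≈ 0.0927.
Arc elasticity E = %Δq/%ΔP ≈ -0.2569/0.0927 ≈ -2.770.
|E| > 1: demand is elastic over this range.

-2.770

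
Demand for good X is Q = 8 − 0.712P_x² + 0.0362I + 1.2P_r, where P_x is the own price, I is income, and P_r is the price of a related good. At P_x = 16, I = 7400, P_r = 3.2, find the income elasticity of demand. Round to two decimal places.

Evaluating quantity at (P_x, I, P_r) gives Q = 8 − 0.712(16)² + 0.0362(7400) + 1.2(3.2) = 8 − 182.272 + 267.88 + 3.84 = 97.448.
∂Q/∂I = +0.0362, so E_I = 0.0362·(7400/97.448) ≈ 2.75.
E_I > 1: normal good (luxury).

2.75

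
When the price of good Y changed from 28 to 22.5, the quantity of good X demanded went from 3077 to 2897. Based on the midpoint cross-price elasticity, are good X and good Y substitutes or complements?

substitutes

%ΔQ_x = (2897 − 3077)/[(3077+2897)/2] = -180/2987 ≈ -0.0603.
%ΔP_y = (22.5 − 28)/[(28+22.5)/2] ≈ -0.2178.
E_xy = -0.0603/-0.2178 ≈ 0.277.
E_xy > 0, so the goods are substitutes.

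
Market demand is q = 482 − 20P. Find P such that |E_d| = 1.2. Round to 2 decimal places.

Set −bP/(a − bP) = −1.2 ⇒ bP = 1.2(a − bP) ⇒ bP(1+1.2) = 1.2·a.
P = 1.2·482/(20·2.2) ≈ 13.15.

13.15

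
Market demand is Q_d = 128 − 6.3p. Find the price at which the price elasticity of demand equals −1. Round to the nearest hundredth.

For linear demand Q_d = a − bp, E = −bp/(a − bp). |E| = 1 ⇒ bp = a − bp ⇒ p = a/(2b).
p = 128/(2·6.3) ≈ 10.16.

10.16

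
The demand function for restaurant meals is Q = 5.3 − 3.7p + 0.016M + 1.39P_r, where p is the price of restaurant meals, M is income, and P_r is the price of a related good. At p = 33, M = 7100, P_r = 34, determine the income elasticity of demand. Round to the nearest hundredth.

2.58

At the given point, Q = 5.3 − 3.7(33) + 0.016(7100) + 1.39(34) = 5.3 − 122.1 + 113.6 + 47.26 = 44.06.
∂Q/∂M = +0.016, so E_I = 0.016·(7100/44.06) ≈ 2.58.
E_I > 1: normal good (luxury).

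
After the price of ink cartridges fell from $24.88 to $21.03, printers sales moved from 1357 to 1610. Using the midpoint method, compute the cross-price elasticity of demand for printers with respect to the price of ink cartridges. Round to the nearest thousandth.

%ΔQ_x = (1610 − 1357)/[(1357+1610)/2] = 253/1483.5 ≈ 0.1705.
%ΔP_y = (21.03 − 24.88)/[(24.88+21.03)/2] ≈ -0.1677.
E_xy = 0.1705/-0.1677 ≈ -1.017.
E_xy < 0, so printers and ink cartridges are complements.

-1.017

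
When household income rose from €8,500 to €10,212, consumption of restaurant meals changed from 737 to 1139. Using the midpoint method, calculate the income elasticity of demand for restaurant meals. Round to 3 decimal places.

2.342

%ΔQ = (1139 − 737)/[(737+1139)/2] = 402/938 ≈ 0.4286.
%ΔY = (10,212 − 8,500)/[(8,500+10,212)/2] = 1712/9356 ≈ 0.1830.
E_I = %ΔQ/%ΔY ≈ 2.342.
E_I > 1: normal good (luxury).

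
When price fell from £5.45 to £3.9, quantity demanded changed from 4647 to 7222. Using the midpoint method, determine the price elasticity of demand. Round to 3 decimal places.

%Δq = (7222 − 4647)/[(4647 + 7222)/2] = 2575/5934.5 ≈ 0.4339.
%ΔP = (3.9 − 5.45)/[(5.45 + 3.9)/2] = -1.55/4.675 ≈ -0.3316.
Arc elasticity E = %Δq/%ΔP ≈ 0.4339/-0.3316 ≈ -1.309.
|E| > 1: demand is elastic over this range.

-1.309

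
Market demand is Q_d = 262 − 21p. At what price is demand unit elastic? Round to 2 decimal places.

6.24

For linear demand Q_d = a − bp, E = −bp/(a − bp). |E| = 1 ⇒ bp = a − bp ⇒ p = a/(2b).
p = 262/(2·21) ≈ 6.24.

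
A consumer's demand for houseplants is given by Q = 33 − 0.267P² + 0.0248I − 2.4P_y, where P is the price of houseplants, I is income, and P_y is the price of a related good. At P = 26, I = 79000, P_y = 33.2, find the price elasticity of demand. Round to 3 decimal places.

-0.208

First evaluate Q: 33 − 0.267(26)² + 0.0248(79000) − 2.4(33.2) = 33 − 180.492 + 1959.2 − 79.68 = 1732.028.
∂Q/∂P = −2·0.267·P = -13.884, so E_p = -13.884·(26/1732.028) ≈ -0.208.
|E_p| < 1: demand is inelastic.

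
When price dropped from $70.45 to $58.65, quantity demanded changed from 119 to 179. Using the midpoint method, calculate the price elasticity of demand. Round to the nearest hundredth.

%Δq = (179 − 119)/[(119 + 179)/2] = 60/149 ≈ 0.4027.
%ΔP = (58.65 − 70.45)/[(70.45 + 58.65)/2] = -11.8/64.55 ≈ -0.1828.
Arc elasticity E = %Δq/%ΔP ≈ 0.4027/-0.1828 ≈ -2.20.
|E| > 1: demand is elastic over this range.

-2.20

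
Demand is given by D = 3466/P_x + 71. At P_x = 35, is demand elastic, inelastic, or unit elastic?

inelastic

At P_x = 35, D = 170.0286.
dD/dP_x = −3466/P_x² = −2.8294.
Point elasticity E = (dD/dP_x)·(P_x/D) = -2.8294 × 35/170.0286 ≈ -0.582.
|E| ≈ 0.582 < 1, so demand is inelastic.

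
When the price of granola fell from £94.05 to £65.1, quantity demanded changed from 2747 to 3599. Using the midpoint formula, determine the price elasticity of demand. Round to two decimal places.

%Δq = (3599 − 2747)/[(2747 + 3599)/2] = 852/3173 ≈ 0.2685.
%Δp = (65.1 − 94.05)/[(94.05 + 65.1)/2] = -28.95/79.575 ≈ -0.3638.
Arc elasticity E = %Δq/%Δp ≈ 0.2685/-0.3638 ≈ -0.74.
|E| < 1: demand is inelastic over this range.

-0.74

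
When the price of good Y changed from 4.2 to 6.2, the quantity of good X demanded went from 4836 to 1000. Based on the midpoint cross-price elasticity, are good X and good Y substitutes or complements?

complements

%ΔQ_x = (1000 − 4836)/[(4836+1000)/2] = -3836/2918 ≈ -1.3146.
%ΔP_y = (6.2 − 4.2)/[(4.2+6.2)/2] ≈ 0.3846.
E_xy = -1.3146/0.3846 ≈ -3.418.
E_xy < 0, so the goods are complements.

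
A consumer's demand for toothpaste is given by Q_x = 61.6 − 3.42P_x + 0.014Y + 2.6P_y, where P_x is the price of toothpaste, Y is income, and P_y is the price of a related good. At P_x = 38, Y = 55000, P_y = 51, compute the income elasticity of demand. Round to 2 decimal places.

First evaluate Q_x: 61.6 − 3.42(38) + 0.014(55000) + 2.6(51) = 61.6 − 129.96 + 770 + 132.6 = 834.24.
∂Q_x/∂Y = +0.014, so E_I = 0.014·(55000/834.24) ≈ 0.92.
E_I ∈ (0,1): normal good (necessity).

0.92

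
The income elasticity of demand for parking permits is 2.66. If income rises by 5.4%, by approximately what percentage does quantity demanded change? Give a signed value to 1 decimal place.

14.4

%ΔQ ≈ E × %ΔI = (2.66) × (5.4%) ≈ 14.4%.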